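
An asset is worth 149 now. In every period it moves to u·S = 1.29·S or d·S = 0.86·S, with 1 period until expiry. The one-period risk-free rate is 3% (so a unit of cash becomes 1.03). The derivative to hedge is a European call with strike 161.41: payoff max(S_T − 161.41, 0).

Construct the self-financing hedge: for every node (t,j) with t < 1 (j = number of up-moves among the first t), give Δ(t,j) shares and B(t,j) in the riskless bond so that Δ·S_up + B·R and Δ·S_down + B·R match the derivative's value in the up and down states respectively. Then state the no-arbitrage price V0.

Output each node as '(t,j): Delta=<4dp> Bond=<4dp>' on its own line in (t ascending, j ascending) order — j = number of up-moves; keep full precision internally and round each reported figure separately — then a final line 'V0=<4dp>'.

No-arbitrage ⇒ martingale measure with p* = (R−d)/(u−d) = 0.3953.
Terminal payoffs: V(1,0)=0.0000, V(1,1)=30.8000
  t=0,j=0: stock 149.0000 → up 192.2100 (V=30.8000), down 128.1400 (V=0.0000). Price 11.8221; hedge Δ=0.4807, bond B=-59.8058.
Check: Δ(0,0)·S0 + B(0,0) = 11.8221 = V0.

(0,0): Delta=0.4807 Bond=-59.8058
V0=11.8221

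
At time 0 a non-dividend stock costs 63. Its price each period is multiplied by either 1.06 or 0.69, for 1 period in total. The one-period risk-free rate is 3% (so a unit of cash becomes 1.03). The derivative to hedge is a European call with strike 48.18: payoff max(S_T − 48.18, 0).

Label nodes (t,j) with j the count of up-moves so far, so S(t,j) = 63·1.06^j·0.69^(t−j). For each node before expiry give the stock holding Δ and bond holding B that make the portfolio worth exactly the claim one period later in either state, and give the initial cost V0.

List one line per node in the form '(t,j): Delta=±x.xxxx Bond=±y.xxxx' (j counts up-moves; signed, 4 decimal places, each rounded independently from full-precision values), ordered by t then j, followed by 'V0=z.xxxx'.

(0,0): Delta=0.7979 Bond=-33.6762
V0=16.5941

The replicating-portfolio and risk-neutral prices coincide; use p* = (1.03−0.69)/(1.06−0.69) = 0.9189 for the latter.
At expiry t=1: V(1,0)=0.0000, V(1,1)=18.6000
  t=0,j=0: stock 63.0000 → up 66.7800 (V=18.6000), down 43.4700 (V=0.0000). Price 16.5941; hedge Δ=0.7979, bond B=-33.6762.
The time-0 hedge costs 16.5941, which is the no-arbitrage price.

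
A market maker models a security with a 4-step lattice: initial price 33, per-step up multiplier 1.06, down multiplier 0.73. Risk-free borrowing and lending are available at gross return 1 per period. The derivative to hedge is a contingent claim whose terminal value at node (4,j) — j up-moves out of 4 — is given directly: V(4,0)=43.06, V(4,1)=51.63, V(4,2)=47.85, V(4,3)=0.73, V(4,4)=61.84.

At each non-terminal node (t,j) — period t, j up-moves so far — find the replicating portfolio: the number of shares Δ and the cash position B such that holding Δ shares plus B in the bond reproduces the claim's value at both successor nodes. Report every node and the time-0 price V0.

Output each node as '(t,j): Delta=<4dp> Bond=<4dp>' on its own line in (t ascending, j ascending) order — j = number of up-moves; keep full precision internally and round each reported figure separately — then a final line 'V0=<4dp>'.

(0,0): Delta=1.4701 Bond=-13.0960
(1,0): Delta=-4.0737 Bond=120.4546
(1,1): Delta=2.3186 Bond=-42.7739
(2,0): Delta=-0.2644 Bond=53.4664
(2,1): Delta=-4.6566 Bond=135.3409
(2,2): Delta=3.3861 Bond=-82.3549
(3,0): Delta=2.0229 Bond=24.1021
(3,1): Delta=-0.6145 Bond=59.9918
(3,2): Delta=-5.2752 Bond=152.0852
(3,3): Delta=4.7116 Bond=-134.4527
V0=35.4189

The replicating-portfolio and risk-neutral prices coincide; use p* = (1−0.73)/(1.06−0.73) = 0.8182 for the latter.
At expiry t=4: V(4,0)=43.0600, V(4,1)=51.6300, V(4,2)=47.8500, V(4,3)=0.7300, V(4,4)=61.8400
(3,0): S=12.8376. Δ = (V_up−V_dn)/(S_up−S_dn) = (51.6300−43.0600)/(13.6078−9.3714) = 2.0229. V = [p*·51.6300 + (1−p*)·43.0600]/1 = 50.0718. B = V − Δ·S = 24.1021.
(3,1): S=18.6408. Δ = (V_up−V_dn)/(S_up−S_dn) = (47.8500−51.6300)/(19.7593−13.6078) = -0.6145. V = [p*·47.8500 + (1−p*)·51.6300]/1 = 48.5373. B = V − Δ·S = 59.9918.
(3,2): S=27.0675. Δ = (V_up−V_dn)/(S_up−S_dn) = (0.7300−47.8500)/(28.6916−19.7593) = -5.2752. V = [p*·0.7300 + (1−p*)·47.8500]/1 = 9.2973. B = V − Δ·S = 152.0852.
(3,3): S=39.3035. Δ = (V_up−V_dn)/(S_up−S_dn) = (61.8400−0.7300)/(41.6617−28.6916) = 4.7116. V = [p*·61.8400 + (1−p*)·0.7300]/1 = 50.7291. B = V − Δ·S = -134.4527.
(2,0): S=17.5857. Δ = (V_up−V_dn)/(S_up−S_dn) = (48.5373−50.0718)/(18.6408−12.8376) = -0.2644. V = [p*·48.5373 + (1−p*)·50.0718]/1 = 48.8163. B = V − Δ·S = 53.4664.
(2,1): S=25.5354. Δ = (V_up−V_dn)/(S_up−S_dn) = (9.2973−48.5373)/(27.0675−18.6408) = -4.6566. V = [p*·9.2973 + (1−p*)·48.5373]/1 = 16.4318. B = V − Δ·S = 135.3409.
(2,2): S=37.0788. Δ = (V_up−V_dn)/(S_up−S_dn) = (50.7291−9.2973)/(39.3035−27.0675) = 3.3861. V = [p*·50.7291 + (1−p*)·9.2973]/1 = 43.1960. B = V − Δ·S = -82.3549.
(1,0): S=24.0900. Δ = (V_up−V_dn)/(S_up−S_dn) = (16.4318−48.8163)/(25.5354−17.5857) = -4.0737. V = [p*·16.4318 + (1−p*)·48.8163]/1 = 22.3199. B = V − Δ·S = 120.4546.
(1,1): S=34.9800. Δ = (V_up−V_dn)/(S_up−S_dn) = (43.1960−16.4318)/(37.0788−25.5354) = 2.3186. V = [p*·43.1960 + (1−p*)·16.4318]/1 = 38.3298. B = V − Δ·S = -42.7739.
(0,0): S=33.0000. Δ = (V_up−V_dn)/(S_up−S_dn) = (38.3298−22.3199)/(34.9800−24.0900) = 1.4701. V = [p*·38.3298 + (1−p*)·22.3199]/1 = 35.4189. B = V − Δ·S = -13.0960.
Each (Δ,B) replicates both successor values, so the strategy is self-financing and V0 is arbitrage-free.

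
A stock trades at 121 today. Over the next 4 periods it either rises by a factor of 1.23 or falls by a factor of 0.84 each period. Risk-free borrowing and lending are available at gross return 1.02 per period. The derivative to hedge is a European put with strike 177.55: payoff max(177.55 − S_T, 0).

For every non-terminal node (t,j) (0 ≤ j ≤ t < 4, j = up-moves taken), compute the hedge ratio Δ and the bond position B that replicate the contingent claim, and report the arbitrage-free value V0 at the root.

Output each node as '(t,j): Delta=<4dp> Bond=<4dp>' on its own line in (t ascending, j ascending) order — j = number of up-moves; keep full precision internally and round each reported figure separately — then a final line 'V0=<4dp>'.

(0,0): Delta=-0.7480 Bond=139.9674
(1,0): Delta=-0.9401 Bond=162.2991
(1,1): Delta=-0.5949 Bond=119.9789
(2,0): Delta=-1.0000 Bond=170.6555
(2,1): Delta=-0.8925 Bond=159.5829
(2,2): Delta=-0.3578 Bond=78.9734
(3,0): Delta=-1.0000 Bond=174.0686
(3,1): Delta=-1.0000 Bond=174.0686
(3,2): Delta=-0.8068 Bond=149.5981
(3,3): Delta=0.0000 Bond=0.0000
V0=49.4629

The replicating-portfolio and risk-neutral prices coincide; use p* = (1.02−0.84)/(1.23−0.84) = 0.4615 for the latter.
Terminal payoffs: V(4,0)=117.3076, V(4,1)=89.3379, V(4,2)=48.3822, V(4,3)=0.0000, V(4,4)=0.0000
  t=3,j=0: stock 71.7172 → up 88.2121 (V=89.3379), down 60.2424 (V=117.3076). Price 102.3514; hedge Δ=-1.0000, bond B=174.0686.
  t=3,j=1: stock 105.0144 → up 129.1678 (V=48.3822), down 88.2121 (V=89.3379). Price 69.0542; hedge Δ=-1.0000, bond B=174.0686.
  t=3,j=2: stock 153.7712 → up 189.1385 (V=0.0000), down 129.1678 (V=48.3822). Price 25.5411; hedge Δ=-0.8068, bond B=149.5981.
  t=3,j=3: stock 225.1649 → up 276.9528 (V=0.0000), down 189.1385 (V=0.0000). Price 0.0000; hedge Δ=0.0000, bond B=0.0000.
  t=2,j=0: stock 85.3776 → up 105.0144 (V=69.0542), down 71.7172 (V=102.3514). Price 85.2779; hedge Δ=-1.0000, bond B=170.6555.
  t=2,j=1: stock 125.0172 → up 153.7712 (V=25.5411), down 105.0144 (V=69.0542). Price 48.0110; hedge Δ=-0.8925, bond B=159.5829.
  t=2,j=2: stock 183.0609 → up 225.1649 (V=0.0000), down 153.7712 (V=25.5411). Price 13.4833; hedge Δ=-0.3578, bond B=78.9734.
  t=1,j=0: stock 101.6400 → up 125.0172 (V=48.0110), down 85.3776 (V=85.2779). Price 66.7430; hedge Δ=-0.9401, bond B=162.2991.
  t=1,j=1: stock 148.8300 → up 183.0609 (V=13.4833), down 125.0172 (V=48.0110). Price 31.4462; hedge Δ=-0.5949, bond B=119.9789.
  t=0,j=0: stock 121.0000 → up 148.8300 (V=31.4462), down 101.6400 (V=66.7430). Price 49.4629; hedge Δ=-0.7480, bond B=139.9674.
The time-0 hedge costs 49.4629, which is the no-arbitrage price.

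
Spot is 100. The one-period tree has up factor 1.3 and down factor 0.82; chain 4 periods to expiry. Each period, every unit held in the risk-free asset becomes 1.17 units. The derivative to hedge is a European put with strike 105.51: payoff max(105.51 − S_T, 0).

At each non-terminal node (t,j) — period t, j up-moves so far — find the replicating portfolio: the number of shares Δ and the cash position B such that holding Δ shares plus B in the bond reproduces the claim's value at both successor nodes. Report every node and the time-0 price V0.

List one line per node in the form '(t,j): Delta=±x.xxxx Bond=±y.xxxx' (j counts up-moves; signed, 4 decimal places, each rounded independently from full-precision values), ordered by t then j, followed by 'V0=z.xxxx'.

The replicating-portfolio and risk-neutral prices coincide; use p* = (1.17−0.82)/(1.3−0.82) = 0.7292 for the latter.
Terminal values V(4,·): V(4,0)=60.2978, V(4,1)=33.8322, V(4,2)=0.0000, V(4,3)=0.0000, V(4,4)=0.0000
(3,0): S=55.1368. Δ = (V_up−V_dn)/(S_up−S_dn) = (33.8322−60.2978)/(71.6778−45.2122) = -1.0000. V = [p*·33.8322 + (1−p*)·60.2978]/1.17 = 35.0427. B = V − Δ·S = 90.1795.
(3,1): S=87.4120. Δ = (V_up−V_dn)/(S_up−S_dn) = (0.0000−33.8322)/(113.6356−71.6778) = -0.8063. V = [p*·0.0000 + (1−p*)·33.8322]/1.17 = 7.8315. B = V − Δ·S = 78.3152.
(3,2): S=138.5800. Δ = (V_up−V_dn)/(S_up−S_dn) = (0.0000−0.0000)/(180.1540−113.6356) = 0.0000. V = [p*·0.0000 + (1−p*)·0.0000]/1.17 = 0.0000. B = V − Δ·S = 0.0000.
(3,3): S=219.7000. Δ = (V_up−V_dn)/(S_up−S_dn) = (0.0000−0.0000)/(285.6100−180.1540) = 0.0000. V = [p*·0.0000 + (1−p*)·0.0000]/1.17 = 0.0000. B = V − Δ·S = 0.0000.
(2,0): S=67.2400. Δ = (V_up−V_dn)/(S_up−S_dn) = (7.8315−35.0427)/(87.4120−55.1368) = -0.8431. V = [p*·7.8315 + (1−p*)·35.0427]/1.17 = 12.9925. B = V − Δ·S = 69.6824.
(2,1): S=106.6000. Δ = (V_up−V_dn)/(S_up−S_dn) = (0.0000−7.8315)/(138.5800−87.4120) = -0.1531. V = [p*·0.0000 + (1−p*)·7.8315]/1.17 = 1.8129. B = V − Δ·S = 18.1285.
(2,2): S=169.0000. Δ = (V_up−V_dn)/(S_up−S_dn) = (0.0000−0.0000)/(219.7000−138.5800) = 0.0000. V = [p*·0.0000 + (1−p*)·0.0000]/1.17 = 0.0000. B = V − Δ·S = 0.0000.
(1,0): S=82.0000. Δ = (V_up−V_dn)/(S_up−S_dn) = (1.8129−12.9925)/(106.6000−67.2400) = -0.2840. V = [p*·1.8129 + (1−p*)·12.9925]/1.17 = 4.1373. B = V − Δ·S = 27.4282.
(1,1): S=130.0000. Δ = (V_up−V_dn)/(S_up−S_dn) = (0.0000−1.8129)/(169.0000−106.6000) = -0.0291. V = [p*·0.0000 + (1−p*)·1.8129]/1.17 = 0.4196. B = V − Δ·S = 4.1964.
(0,0): S=100.0000. Δ = (V_up−V_dn)/(S_up−S_dn) = (0.4196−4.1373)/(130.0000−82.0000) = -0.0775. V = [p*·0.4196 + (1−p*)·4.1373]/1.17 = 1.2192. B = V − Δ·S = 8.9644.
Root portfolio cost Δ·100+B reproduces V0=1.2192.

(0,0): Delta=-0.0775 Bond=8.9644
(1,0): Delta=-0.2840 Bond=27.4282
(1,1): Delta=-0.0291 Bond=4.1964
(2,0): Delta=-0.8431 Bond=69.6824
(2,1): Delta=-0.1531 Bond=18.1285
(2,2): Delta=0.0000 Bond=0.0000
(3,0): Delta=-1.0000 Bond=90.1795
(3,1): Delta=-0.8063 Bond=78.3152
(3,2): Delta=0.0000 Bond=0.0000
(3,3): Delta=0.0000 Bond=0.0000
V0=1.2192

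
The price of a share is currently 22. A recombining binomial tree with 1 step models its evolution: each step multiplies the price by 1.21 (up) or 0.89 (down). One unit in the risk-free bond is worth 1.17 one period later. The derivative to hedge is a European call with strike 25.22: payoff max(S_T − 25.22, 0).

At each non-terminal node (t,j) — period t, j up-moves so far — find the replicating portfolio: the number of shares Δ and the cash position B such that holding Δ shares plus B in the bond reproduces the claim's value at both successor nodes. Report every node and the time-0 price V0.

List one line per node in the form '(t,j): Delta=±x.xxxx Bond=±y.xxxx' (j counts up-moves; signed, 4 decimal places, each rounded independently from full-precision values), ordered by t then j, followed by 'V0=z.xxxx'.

Under the risk-neutral measure, an up-move has probability p* = (R−d)/(u−d) = 0.8750 and values discount at R = 1.17.
At expiry t=1: V(1,0)=0.0000, V(1,1)=1.4000
(0,0): S=22.0000. Δ = (V_up−V_dn)/(S_up−S_dn) = (1.4000−0.0000)/(26.6200−19.5800) = 0.1989. V = [p*·1.4000 + (1−p*)·0.0000]/1.17 = 1.0470. B = V − Δ·S = -3.3280.
Self-financing check: at every node Δ·S+B equals the discounted successor values.

(0,0): Delta=0.1989 Bond=-3.3280
V0=1.0470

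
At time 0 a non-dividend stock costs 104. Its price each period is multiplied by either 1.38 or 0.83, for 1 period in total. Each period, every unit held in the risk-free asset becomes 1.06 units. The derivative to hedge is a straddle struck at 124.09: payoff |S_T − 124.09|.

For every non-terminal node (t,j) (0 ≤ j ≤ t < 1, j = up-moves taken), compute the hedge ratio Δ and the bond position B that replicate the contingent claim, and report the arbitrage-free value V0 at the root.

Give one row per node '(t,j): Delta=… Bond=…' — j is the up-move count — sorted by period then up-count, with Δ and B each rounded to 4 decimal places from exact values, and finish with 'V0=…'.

(0,0): Delta=-0.3206 Bond=61.7422
V0=28.3967

No-arbitrage ⇒ martingale measure with p* = (R−d)/(u−d) = 0.4182.
Payoff layer (t=1): V(1,0)=37.7700, V(1,1)=19.4300
(0,0): S=104.0000. Δ = (V_up−V_dn)/(S_up−S_dn) = (19.4300−37.7700)/(143.5200−86.3200) = -0.3206. V = [p*·19.4300 + (1−p*)·37.7700]/1.06 = 28.3967. B = V − Δ·S = 61.7422.
Each (Δ,B) replicates both successor values, so the strategy is self-financing and V0 is arbitrage-free.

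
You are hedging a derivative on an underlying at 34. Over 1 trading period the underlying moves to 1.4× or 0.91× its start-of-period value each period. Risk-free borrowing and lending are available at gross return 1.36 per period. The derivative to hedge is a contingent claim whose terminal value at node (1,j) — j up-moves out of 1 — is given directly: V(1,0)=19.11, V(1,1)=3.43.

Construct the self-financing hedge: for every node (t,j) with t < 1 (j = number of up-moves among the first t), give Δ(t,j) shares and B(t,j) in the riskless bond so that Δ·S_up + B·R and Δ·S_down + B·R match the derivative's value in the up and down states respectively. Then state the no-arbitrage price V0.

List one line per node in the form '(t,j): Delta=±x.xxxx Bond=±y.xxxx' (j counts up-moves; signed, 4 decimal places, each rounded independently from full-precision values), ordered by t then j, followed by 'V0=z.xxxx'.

(0,0): Delta=-0.9412 Bond=35.4632
V0=3.4632

Risk-neutral probability p* = (R−d)/(u−d) = (1.36−0.91)/(1.4−0.91) = 0.9184.
At expiry t=1: V(1,0)=19.1100, V(1,1)=3.4300
(0,0): S=34.0000. Δ = (V_up−V_dn)/(S_up−S_dn) = (3.4300−19.1100)/(47.6000−30.9400) = -0.9412. V = [p*·3.4300 + (1−p*)·19.1100]/1.36 = 3.4632. B = V − Δ·S = 35.4632.
Each (Δ,B) replicates both successor values, so the strategy is self-financing and V0 is arbitrage-free.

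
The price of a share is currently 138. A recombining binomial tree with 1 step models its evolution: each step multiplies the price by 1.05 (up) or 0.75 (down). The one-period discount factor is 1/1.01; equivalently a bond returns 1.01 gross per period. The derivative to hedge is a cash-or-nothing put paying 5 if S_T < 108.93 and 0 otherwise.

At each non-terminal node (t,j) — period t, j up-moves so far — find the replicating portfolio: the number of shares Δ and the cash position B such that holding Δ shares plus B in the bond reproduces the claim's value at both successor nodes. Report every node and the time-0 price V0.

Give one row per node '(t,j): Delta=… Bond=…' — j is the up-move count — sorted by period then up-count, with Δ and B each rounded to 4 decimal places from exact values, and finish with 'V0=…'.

Since d<R<u, set p* = (R−d)/(u−d) = 0.8667; price each node as the discounted p*-expectation of its children.
At expiry t=1: V(1,0)=5.0000, V(1,1)=0.0000
(0,0): S=138.0000. Δ = (V_up−V_dn)/(S_up−S_dn) = (0.0000−5.0000)/(144.9000−103.5000) = -0.1208. V = [p*·0.0000 + (1−p*)·5.0000]/1.01 = 0.6601. B = V − Δ·S = 17.3267.
The time-0 hedge costs 0.6601, which is the no-arbitrage price.

(0,0): Delta=-0.1208 Bond=17.3267
V0=0.6601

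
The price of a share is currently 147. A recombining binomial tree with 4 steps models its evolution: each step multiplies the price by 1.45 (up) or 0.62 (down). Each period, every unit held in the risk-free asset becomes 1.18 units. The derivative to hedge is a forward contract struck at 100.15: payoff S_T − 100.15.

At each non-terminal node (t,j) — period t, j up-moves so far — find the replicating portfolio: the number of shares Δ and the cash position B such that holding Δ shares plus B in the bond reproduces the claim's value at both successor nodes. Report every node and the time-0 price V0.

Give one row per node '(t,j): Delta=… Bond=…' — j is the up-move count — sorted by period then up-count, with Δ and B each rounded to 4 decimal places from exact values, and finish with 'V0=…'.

(0,0): Delta=1.0000 Bond=-51.6563
(1,0): Delta=1.0000 Bond=-60.9544
(1,1): Delta=1.0000 Bond=-60.9544
(2,0): Delta=1.0000 Bond=-71.9262
(2,1): Delta=1.0000 Bond=-71.9262
(2,2): Delta=1.0000 Bond=-71.9262
(3,0): Delta=1.0000 Bond=-84.8729
(3,1): Delta=1.0000 Bond=-84.8729
(3,2): Delta=1.0000 Bond=-84.8729
(3,3): Delta=1.0000 Bond=-84.8729
V0=95.3437

Since d<R<u, set p* = (R−d)/(u−d) = 0.6747; price each node as the discounted p*-expectation of its children.
At expiry t=4: V(4,0)=-78.4288, V(4,1)=-49.3504, V(4,2)=18.6555, V(4,3)=177.7017, V(4,4)=549.6644
Node (3,0) S=35.0342: V=(p*·-49.3504+(1−p*)·-78.4288)/1.18=-49.8387; Δ=(-49.3504−-78.4288)/(50.7996−21.7212)=1.0000; B=V−Δ·S=-84.8729
Node (3,1) S=81.9349: V=(p*·18.6555+(1−p*)·-49.3504)/1.18=-2.9380; Δ=(18.6555−-49.3504)/(118.8055−50.7996)=1.0000; B=V−Δ·S=-84.8729
Node (3,2) S=191.6218: V=(p*·177.7017+(1−p*)·18.6555)/1.18=106.7490; Δ=(177.7017−18.6555)/(277.8517−118.8055)=1.0000; B=V−Δ·S=-84.8729
Node (3,3) S=448.1479: V=(p*·549.6644+(1−p*)·177.7017)/1.18=363.2750; Δ=(549.6644−177.7017)/(649.8144−277.8517)=1.0000; B=V−Δ·S=-84.8729
Node (2,0) S=56.5068: V=(p*·-2.9380+(1−p*)·-49.8387)/1.18=-15.4194; Δ=(-2.9380−-49.8387)/(81.9349−35.0342)=1.0000; B=V−Δ·S=-71.9262
Node (2,1) S=132.1530: V=(p*·106.7490+(1−p*)·-2.9380)/1.18=60.2268; Δ=(106.7490−-2.9380)/(191.6218−81.9349)=1.0000; B=V−Δ·S=-71.9262
Node (2,2) S=309.0675: V=(p*·363.2750+(1−p*)·106.7490)/1.18=237.1413; Δ=(363.2750−106.7490)/(448.1479−191.6218)=1.0000; B=V−Δ·S=-71.9262
Node (1,0) S=91.1400: V=(p*·60.2268+(1−p*)·-15.4194)/1.18=30.1856; Δ=(60.2268−-15.4194)/(132.1530−56.5068)=1.0000; B=V−Δ·S=-60.9544
Node (1,1) S=213.1500: V=(p*·237.1413+(1−p*)·60.2268)/1.18=152.1956; Δ=(237.1413−60.2268)/(309.0675−132.1530)=1.0000; B=V−Δ·S=-60.9544
Node (0,0) S=147.0000: V=(p*·152.1956+(1−p*)·30.1856)/1.18=95.3437; Δ=(152.1956−30.1856)/(213.1500−91.1400)=1.0000; B=V−Δ·S=-51.6563
Each (Δ,B) replicates both successor values, so the strategy is self-financing and V0 is arbitrage-free.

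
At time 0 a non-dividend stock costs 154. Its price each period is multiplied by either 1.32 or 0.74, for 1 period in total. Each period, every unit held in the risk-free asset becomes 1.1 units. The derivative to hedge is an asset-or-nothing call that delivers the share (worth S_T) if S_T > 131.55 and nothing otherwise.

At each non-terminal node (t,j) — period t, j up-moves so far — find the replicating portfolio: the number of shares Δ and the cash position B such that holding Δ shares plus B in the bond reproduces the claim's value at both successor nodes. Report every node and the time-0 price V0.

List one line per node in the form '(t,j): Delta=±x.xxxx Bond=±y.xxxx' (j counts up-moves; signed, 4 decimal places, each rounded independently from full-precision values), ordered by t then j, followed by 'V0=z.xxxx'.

(0,0): Delta=2.2759 Bond=-235.7793
V0=114.7034

The replicating-portfolio and risk-neutral prices coincide; use p* = (1.1−0.74)/(1.32−0.74) = 0.6207 for the latter.
Payoff layer (t=1): V(1,0)=0.0000, V(1,1)=203.2800
Node (0,0) S=154.0000: V=(p*·203.2800+(1−p*)·0.0000)/1.1=114.7034; Δ=(203.2800−0.0000)/(203.2800−113.9600)=2.2759; B=V−Δ·S=-235.7793
The time-0 hedge costs 114.7034, which is the no-arbitrage price.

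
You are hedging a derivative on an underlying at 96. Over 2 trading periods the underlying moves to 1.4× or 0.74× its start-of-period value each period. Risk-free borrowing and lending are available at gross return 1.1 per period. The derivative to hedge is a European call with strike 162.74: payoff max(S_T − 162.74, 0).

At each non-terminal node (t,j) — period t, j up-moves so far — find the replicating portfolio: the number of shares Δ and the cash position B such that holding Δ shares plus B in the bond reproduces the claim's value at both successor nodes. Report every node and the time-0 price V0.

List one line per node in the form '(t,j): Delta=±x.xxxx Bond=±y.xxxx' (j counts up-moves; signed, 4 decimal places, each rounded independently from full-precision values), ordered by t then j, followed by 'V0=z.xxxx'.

Risk-neutral probability p* = (R−d)/(u−d) = (1.1−0.74)/(1.4−0.74) = 0.5455.
Payoff layer (t=2): V(2,0)=0.0000, V(2,1)=0.0000, V(2,2)=25.4200
(1,0): S=71.0400. Δ = (V_up−V_dn)/(S_up−S_dn) = (0.0000−0.0000)/(99.4560−52.5696) = 0.0000. V = [p*·0.0000 + (1−p*)·0.0000]/1.1 = 0.0000. B = V − Δ·S = 0.0000.
(1,1): S=134.4000. Δ = (V_up−V_dn)/(S_up−S_dn) = (25.4200−0.0000)/(188.1600−99.4560) = 0.2866. V = [p*·25.4200 + (1−p*)·0.0000]/1.1 = 12.6050. B = V − Δ·S = -25.9102.
(0,0): S=96.0000. Δ = (V_up−V_dn)/(S_up−S_dn) = (12.6050−0.0000)/(134.4000−71.0400) = 0.1989. V = [p*·12.6050 + (1−p*)·0.0000]/1.1 = 6.2504. B = V − Δ·S = -12.8480.
Self-financing check: at every node Δ·S+B equals the discounted successor values.

(0,0): Delta=0.1989 Bond=-12.8480
(1,0): Delta=0.0000 Bond=0.0000
(1,1): Delta=0.2866 Bond=-25.9102
V0=6.2504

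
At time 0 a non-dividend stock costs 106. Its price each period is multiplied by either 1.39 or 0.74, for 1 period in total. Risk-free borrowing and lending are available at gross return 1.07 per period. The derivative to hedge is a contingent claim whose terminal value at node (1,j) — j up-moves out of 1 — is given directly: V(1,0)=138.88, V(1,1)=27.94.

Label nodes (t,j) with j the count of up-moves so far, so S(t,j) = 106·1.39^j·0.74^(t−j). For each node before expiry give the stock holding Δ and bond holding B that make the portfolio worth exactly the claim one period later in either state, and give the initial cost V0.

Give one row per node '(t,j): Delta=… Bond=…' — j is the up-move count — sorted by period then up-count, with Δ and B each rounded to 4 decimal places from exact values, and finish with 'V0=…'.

(0,0): Delta=-1.6102 Bond=247.8326
V0=77.1557

Under the risk-neutral measure, an up-move has probability p* = (R−d)/(u−d) = 0.5077 and values discount at R = 1.07.
Payoff layer (t=1): V(1,0)=138.8800, V(1,1)=27.9400
  t=0,j=0: stock 106.0000 → up 147.3400 (V=27.9400), down 78.4400 (V=138.8800). Price 77.1557; hedge Δ=-1.6102, bond B=247.8326.
The time-0 hedge costs 77.1557, which is the no-arbitrage price.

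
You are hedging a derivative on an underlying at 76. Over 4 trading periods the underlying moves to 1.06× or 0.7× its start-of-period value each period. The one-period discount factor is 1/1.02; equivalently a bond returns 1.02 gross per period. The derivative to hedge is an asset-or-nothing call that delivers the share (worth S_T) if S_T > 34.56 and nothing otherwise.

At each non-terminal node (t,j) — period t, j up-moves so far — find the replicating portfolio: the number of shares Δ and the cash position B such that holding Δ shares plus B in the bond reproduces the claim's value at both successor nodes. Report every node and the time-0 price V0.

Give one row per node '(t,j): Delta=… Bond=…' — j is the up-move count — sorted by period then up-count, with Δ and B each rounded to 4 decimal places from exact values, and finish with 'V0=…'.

(0,0): Delta=1.0309 Bond=-2.4746
(1,0): Delta=1.2681 Bond=-15.1444
(1,1): Delta=1.0113 Bond=-0.9465
(2,0): Delta=2.7199 Bond=-69.5127
(2,1): Delta=1.1483 Bond=-8.6891
(2,2): Delta=1.0000 Bond=0.0000
(3,0): Delta=0.0000 Bond=0.0000
(3,1): Delta=2.9444 Bond=-79.7658
(3,2): Delta=1.0000 Bond=0.0000
(3,3): Delta=1.0000 Bond=0.0000
V0=75.8729

Under the risk-neutral measure, an up-move has probability p* = (R−d)/(u−d) = 0.8889 and values discount at R = 1.02.
Payoff layer (t=4): V(4,0)=0.0000, V(4,1)=0.0000, V(4,2)=41.8429, V(4,3)=63.3621, V(4,4)=95.9482
  t=3,j=0: stock 26.0680 → up 27.6321 (V=0.0000), down 18.2476 (V=0.0000). Price 0.0000; hedge Δ=0.0000, bond B=0.0000.
  t=3,j=1: stock 39.4744 → up 41.8429 (V=41.8429), down 27.6321 (V=0.0000). Price 36.4644; hedge Δ=2.9444, bond B=-79.7658.
  t=3,j=2: stock 59.7755 → up 63.3621 (V=63.3621), down 41.8429 (V=41.8429). Price 59.7755; hedge Δ=1.0000, bond B=0.0000.
  t=3,j=3: stock 90.5172 → up 95.9482 (V=95.9482), down 63.3621 (V=63.3621). Price 90.5172; hedge Δ=1.0000, bond B=0.0000.
  t=2,j=0: stock 37.2400 → up 39.4744 (V=36.4644), down 26.0680 (V=0.0000). Price 31.7772; hedge Δ=2.7199, bond B=-69.5127.
  t=2,j=1: stock 56.3920 → up 59.7755 (V=59.7755), down 39.4744 (V=36.4644). Price 56.0641; hedge Δ=1.1483, bond B=-8.6891.
  t=2,j=2: stock 85.3936 → up 90.5172 (V=90.5172), down 59.7755 (V=59.7755). Price 85.3936; hedge Δ=1.0000, bond B=0.0000.
  t=1,j=0: stock 53.2000 → up 56.3920 (V=56.0641), down 37.2400 (V=31.7772). Price 52.3192; hedge Δ=1.2681, bond B=-15.1444.
  t=1,j=1: stock 80.5600 → up 85.3936 (V=85.3936), down 56.3920 (V=56.0641). Price 80.5243; hedge Δ=1.0113, bond B=-0.9465.
  t=0,j=0: stock 76.0000 → up 80.5600 (V=80.5243), down 53.2000 (V=52.3192). Price 75.8729; hedge Δ=1.0309, bond B=-2.4746.
Root portfolio cost Δ·76+B reproduces V0=75.8729.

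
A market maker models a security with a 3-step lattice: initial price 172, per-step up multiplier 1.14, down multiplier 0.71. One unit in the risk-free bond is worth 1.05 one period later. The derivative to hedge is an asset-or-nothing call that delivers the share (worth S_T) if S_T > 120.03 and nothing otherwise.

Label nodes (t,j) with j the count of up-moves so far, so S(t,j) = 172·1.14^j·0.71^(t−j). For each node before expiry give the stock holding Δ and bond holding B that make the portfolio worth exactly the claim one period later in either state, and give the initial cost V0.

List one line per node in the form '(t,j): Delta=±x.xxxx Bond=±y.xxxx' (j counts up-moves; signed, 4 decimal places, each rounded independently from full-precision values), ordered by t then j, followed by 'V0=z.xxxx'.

The replicating-portfolio and risk-neutral prices coincide; use p* = (1.05−0.71)/(1.14−0.71) = 0.7907 for the latter.
Terminal payoffs: V(3,0)=0.0000, V(3,1)=0.0000, V(3,2)=158.7072, V(3,3)=254.8256
  t=2,j=0: stock 86.7052 → up 98.8439 (V=0.0000), down 61.5607 (V=0.0000). Price 0.0000; hedge Δ=0.0000, bond B=0.0000.
  t=2,j=1: stock 139.2168 → up 158.7072 (V=158.7072), down 98.8439 (V=0.0000). Price 119.5137; hedge Δ=2.6512, bond B=-249.5727.
  t=2,j=2: stock 223.5312 → up 254.8256 (V=254.8256), down 158.7072 (V=158.7072). Price 223.5312; hedge Δ=1.0000, bond B=0.0000.
  t=1,j=0: stock 122.1200 → up 139.2168 (V=119.5137), down 86.7052 (V=0.0000). Price 89.9992; hedge Δ=2.2759, bond B=-187.9396.
  t=1,j=1: stock 196.0800 → up 223.5312 (V=223.5312), down 139.2168 (V=119.5137). Price 192.1525; hedge Δ=1.2337, bond B=-49.7487.
  t=0,j=0: stock 172.0000 → up 196.0800 (V=192.1525), down 122.1200 (V=89.9992). Price 162.6396; hedge Δ=1.3812, bond B=-74.9261.
Each (Δ,B) replicates both successor values, so the strategy is self-financing and V0 is arbitrage-free.

(0,0): Delta=1.3812 Bond=-74.9261
(1,0): Delta=2.2759 Bond=-187.9396
(1,1): Delta=1.2337 Bond=-49.7487
(2,0): Delta=0.0000 Bond=0.0000
(2,1): Delta=2.6512 Bond=-249.5727
(2,2): Delta=1.0000 Bond=0.0000
V0=162.6396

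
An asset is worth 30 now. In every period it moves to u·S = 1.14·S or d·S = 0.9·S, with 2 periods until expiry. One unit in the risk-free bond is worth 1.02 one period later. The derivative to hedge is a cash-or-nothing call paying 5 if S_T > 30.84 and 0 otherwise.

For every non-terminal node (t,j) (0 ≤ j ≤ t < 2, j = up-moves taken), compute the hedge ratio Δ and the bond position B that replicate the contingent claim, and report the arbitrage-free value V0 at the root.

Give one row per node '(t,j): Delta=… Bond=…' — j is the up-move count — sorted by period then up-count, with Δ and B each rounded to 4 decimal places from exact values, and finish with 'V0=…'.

(0,0): Delta=0.3404 Bond=-9.0110
(1,0): Delta=0.0000 Bond=0.0000
(1,1): Delta=0.6092 Bond=-18.3824
V0=1.2015

Under the risk-neutral measure, an up-move has probability p* = (R−d)/(u−d) = 0.5000 and values discount at R = 1.02.
Terminal payoffs: V(2,0)=0.0000, V(2,1)=0.0000, V(2,2)=5.0000
Node (1,0) S=27.0000: V=(p*·0.0000+(1−p*)·0.0000)/1.02=0.0000; Δ=(0.0000−0.0000)/(30.7800−24.3000)=0.0000; B=V−Δ·S=0.0000
Node (1,1) S=34.2000: V=(p*·5.0000+(1−p*)·0.0000)/1.02=2.4510; Δ=(5.0000−0.0000)/(38.9880−30.7800)=0.6092; B=V−Δ·S=-18.3824
Node (0,0) S=30.0000: V=(p*·2.4510+(1−p*)·0.0000)/1.02=1.2015; Δ=(2.4510−0.0000)/(34.2000−27.0000)=0.3404; B=V−Δ·S=-9.0110
Check: Δ(0,0)·S0 + B(0,0) = 1.2015 = V0.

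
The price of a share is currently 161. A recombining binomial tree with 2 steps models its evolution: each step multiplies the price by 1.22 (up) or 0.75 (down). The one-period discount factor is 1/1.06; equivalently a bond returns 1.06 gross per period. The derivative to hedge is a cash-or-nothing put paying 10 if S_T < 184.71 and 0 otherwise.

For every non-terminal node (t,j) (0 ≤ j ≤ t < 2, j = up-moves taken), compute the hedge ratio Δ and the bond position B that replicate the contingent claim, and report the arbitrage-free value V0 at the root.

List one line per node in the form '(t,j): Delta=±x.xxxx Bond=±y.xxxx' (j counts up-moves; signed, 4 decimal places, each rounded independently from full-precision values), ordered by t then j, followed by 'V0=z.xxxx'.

Under the risk-neutral measure, an up-move has probability p* = (R−d)/(u−d) = 0.6596 and values discount at R = 1.06.
Payoff layer (t=2): V(2,0)=10.0000, V(2,1)=10.0000, V(2,2)=0.0000
  t=1,j=0: stock 120.7500 → up 147.3150 (V=10.0000), down 90.5625 (V=10.0000). Price 9.4340; hedge Δ=0.0000, bond B=9.4340.
  t=1,j=1: stock 196.4200 → up 239.6324 (V=0.0000), down 147.3150 (V=10.0000). Price 3.2116; hedge Δ=-0.1083, bond B=24.4882.
  t=0,j=0: stock 161.0000 → up 196.4200 (V=3.2116), down 120.7500 (V=9.4340). Price 5.0281; hedge Δ=-0.0822, bond B=18.2673.
Check: Δ(0,0)·S0 + B(0,0) = 5.0281 = V0.

(0,0): Delta=-0.0822 Bond=18.2673
(1,0): Delta=0.0000 Bond=9.4340
(1,1): Delta=-0.1083 Bond=24.4882
V0=5.0281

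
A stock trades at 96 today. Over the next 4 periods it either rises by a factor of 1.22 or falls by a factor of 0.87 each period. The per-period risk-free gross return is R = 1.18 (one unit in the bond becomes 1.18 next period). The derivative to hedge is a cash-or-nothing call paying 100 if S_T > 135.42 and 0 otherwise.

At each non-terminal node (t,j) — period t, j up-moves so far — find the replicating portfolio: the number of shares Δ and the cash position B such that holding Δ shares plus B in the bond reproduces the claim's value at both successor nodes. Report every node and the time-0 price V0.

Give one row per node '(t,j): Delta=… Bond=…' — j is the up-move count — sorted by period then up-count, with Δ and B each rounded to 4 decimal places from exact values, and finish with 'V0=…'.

(0,0): Delta=0.4872 Bond=1.3543
(1,0): Delta=1.9274 Bond=-118.6841
(1,1): Delta=0.3547 Bond=17.1183
(2,0): Delta=0.0000 Bond=0.0000
(2,1): Delta=2.1047 Bond=-158.1178
(2,2): Delta=0.1937 Bond=43.2083
(3,0): Delta=0.0000 Bond=0.0000
(3,1): Delta=0.0000 Bond=0.0000
(3,2): Delta=2.2984 Bond=-210.6538
(3,3): Delta=0.0000 Bond=84.7458
V0=48.1263

Risk-neutral probability p* = (R−d)/(u−d) = (1.18−0.87)/(1.22−0.87) = 0.8857.
Payoff layer (t=4): V(4,0)=0.0000, V(4,1)=0.0000, V(4,2)=0.0000, V(4,3)=100.0000, V(4,4)=100.0000
  t=3,j=0: stock 63.2163 → up 77.1239 (V=0.0000), down 54.9982 (V=0.0000). Price 0.0000; hedge Δ=0.0000, bond B=0.0000.
  t=3,j=1: stock 88.6481 → up 108.1507 (V=0.0000), down 77.1239 (V=0.0000). Price 0.0000; hedge Δ=0.0000, bond B=0.0000.
  t=3,j=2: stock 124.3112 → up 151.6596 (V=100.0000), down 108.1507 (V=0.0000). Price 75.0605; hedge Δ=2.2984, bond B=-210.6538.
  t=3,j=3: stock 174.3214 → up 212.6721 (V=100.0000), down 151.6596 (V=100.0000). Price 84.7458; hedge Δ=0.0000, bond B=84.7458.
  t=2,j=0: stock 72.6624 → up 88.6481 (V=0.0000), down 63.2163 (V=0.0000). Price 0.0000; hedge Δ=0.0000, bond B=0.0000.
  t=2,j=1: stock 101.8944 → up 124.3112 (V=75.0605), down 88.6481 (V=0.0000). Price 56.3408; hedge Δ=2.1047, bond B=-158.1178.
  t=2,j=2: stock 142.8864 → up 174.3214 (V=84.7458), down 124.3112 (V=75.0605). Price 70.8804; hedge Δ=0.1937, bond B=43.2083.
  t=1,j=0: stock 83.5200 → up 101.8944 (V=56.3408), down 72.6624 (V=0.0000). Price 42.2897; hedge Δ=1.9274, bond B=-118.6841.
  t=1,j=1: stock 117.1200 → up 142.8864 (V=70.8804), down 101.8944 (V=56.3408). Price 58.6599; hedge Δ=0.3547, bond B=17.1183.
  t=0,j=0: stock 96.0000 → up 117.1200 (V=58.6599), down 83.5200 (V=42.2897). Price 48.1263; hedge Δ=0.4872, bond B=1.3543.
Each (Δ,B) replicates both successor values, so the strategy is self-financing and V0 is arbitrage-free.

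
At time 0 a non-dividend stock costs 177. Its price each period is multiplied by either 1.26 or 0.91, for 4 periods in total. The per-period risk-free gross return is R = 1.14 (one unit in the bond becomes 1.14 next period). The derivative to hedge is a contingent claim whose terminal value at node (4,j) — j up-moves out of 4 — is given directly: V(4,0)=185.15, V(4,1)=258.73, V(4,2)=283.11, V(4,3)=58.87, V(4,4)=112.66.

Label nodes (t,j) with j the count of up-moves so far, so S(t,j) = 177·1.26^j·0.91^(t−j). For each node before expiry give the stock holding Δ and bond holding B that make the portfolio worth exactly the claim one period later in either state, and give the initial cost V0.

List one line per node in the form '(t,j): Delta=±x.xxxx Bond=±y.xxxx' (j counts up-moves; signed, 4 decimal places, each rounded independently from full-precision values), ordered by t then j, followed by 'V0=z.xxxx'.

(0,0): Delta=-0.8250 Bond=240.8313
(1,0): Delta=-1.0537 Bond=311.3833
(1,1): Delta=-0.7388 Bond=255.3292
(2,0): Delta=0.7053 Bond=97.1501
(2,1): Delta=-1.7165 Bond=489.4954
(2,2): Delta=-0.3704 Bond=187.5517
(3,0): Delta=1.5761 Bond=-5.4018
(3,1): Delta=0.3772 Bond=171.3526
(3,2): Delta=-2.5055 Bond=759.7667
(3,3): Delta=0.4341 Bond=-71.0386
V0=94.8024

Under the risk-neutral measure, an up-move has probability p* = (R−d)/(u−d) = 0.6571 and values discount at R = 1.14.
Payoff layer (t=4): V(4,0)=185.1500, V(4,1)=258.7300, V(4,2)=283.1100, V(4,3)=58.8700, V(4,4)=112.6600
(3,0): S=133.3821. Δ = (V_up−V_dn)/(S_up−S_dn) = (258.7300−185.1500)/(168.0614−121.3777) = 1.5761. V = [p*·258.7300 + (1−p*)·185.1500]/1.14 = 204.8268. B = V − Δ·S = -5.4018.
(3,1): S=184.6829. Δ = (V_up−V_dn)/(S_up−S_dn) = (283.1100−258.7300)/(232.7004−168.0614) = 0.3772. V = [p*·283.1100 + (1−p*)·258.7300]/1.14 = 241.0098. B = V − Δ·S = 171.3526.
(3,2): S=255.7147. Δ = (V_up−V_dn)/(S_up−S_dn) = (58.8700−283.1100)/(322.2006−232.7004) = -2.5055. V = [p*·58.8700 + (1−p*)·283.1100]/1.14 = 119.0810. B = V − Δ·S = 759.7667.
(3,3): S=354.0666. Δ = (V_up−V_dn)/(S_up−S_dn) = (112.6600−58.8700)/(446.1239−322.2006) = 0.4341. V = [p*·112.6600 + (1−p*)·58.8700]/1.14 = 82.6471. B = V − Δ·S = -71.0386.
(2,0): S=146.5737. Δ = (V_up−V_dn)/(S_up−S_dn) = (241.0098−204.8268)/(184.6829−133.3821) = 0.7053. V = [p*·241.0098 + (1−p*)·204.8268]/1.14 = 200.5300. B = V − Δ·S = 97.1501.
(2,1): S=202.9482. Δ = (V_up−V_dn)/(S_up−S_dn) = (119.0810−241.0098)/(255.7147−184.6829) = -1.7165. V = [p*·119.0810 + (1−p*)·241.0098]/1.14 = 141.1273. B = V − Δ·S = 489.4954.
(2,2): S=281.0052. Δ = (V_up−V_dn)/(S_up−S_dn) = (82.6471−119.0810)/(354.0666−255.7147) = -0.3704. V = [p*·82.6471 + (1−p*)·119.0810]/1.14 = 83.4550. B = V − Δ·S = 187.5517.
(1,0): S=161.0700. Δ = (V_up−V_dn)/(S_up−S_dn) = (141.1273−200.5300)/(202.9482−146.5737) = -1.0537. V = [p*·141.1273 + (1−p*)·200.5300]/1.14 = 141.6613. B = V − Δ·S = 311.3833.
(1,1): S=223.0200. Δ = (V_up−V_dn)/(S_up−S_dn) = (83.4550−141.1273)/(281.0052−202.9482) = -0.7388. V = [p*·83.4550 + (1−p*)·141.1273]/1.14 = 90.5512. B = V − Δ·S = 255.3292.
(0,0): S=177.0000. Δ = (V_up−V_dn)/(S_up−S_dn) = (90.5512−141.6613)/(223.0200−161.0700) = -0.8250. V = [p*·90.5512 + (1−p*)·141.6613]/1.14 = 94.8024. B = V − Δ·S = 240.8313.
Check: Δ(0,0)·S0 + B(0,0) = 94.8024 = V0.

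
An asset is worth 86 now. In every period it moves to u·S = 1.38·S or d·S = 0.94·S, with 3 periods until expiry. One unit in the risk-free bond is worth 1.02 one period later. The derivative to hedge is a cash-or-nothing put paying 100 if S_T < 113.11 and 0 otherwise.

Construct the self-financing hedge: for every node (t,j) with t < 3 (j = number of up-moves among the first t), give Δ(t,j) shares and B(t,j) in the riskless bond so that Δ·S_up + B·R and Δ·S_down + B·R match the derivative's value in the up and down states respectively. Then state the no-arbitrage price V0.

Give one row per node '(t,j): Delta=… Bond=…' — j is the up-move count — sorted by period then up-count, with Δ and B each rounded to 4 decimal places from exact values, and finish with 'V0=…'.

Under the risk-neutral measure, an up-move has probability p* = (R−d)/(u−d) = 0.1818 and values discount at R = 1.02.
Terminal payoffs: V(3,0)=100.0000, V(3,1)=100.0000, V(3,2)=0.0000, V(3,3)=0.0000
(2,0): S=75.9896. Δ = (V_up−V_dn)/(S_up−S_dn) = (100.0000−100.0000)/(104.8656−71.4302) = 0.0000. V = [p*·100.0000 + (1−p*)·100.0000]/1.02 = 98.0392. B = V − Δ·S = 98.0392.
(2,1): S=111.5592. Δ = (V_up−V_dn)/(S_up−S_dn) = (0.0000−100.0000)/(153.9517−104.8656) = -2.0372. V = [p*·0.0000 + (1−p*)·100.0000]/1.02 = 80.2139. B = V − Δ·S = 307.4866.
(2,2): S=163.7784. Δ = (V_up−V_dn)/(S_up−S_dn) = (0.0000−0.0000)/(226.0142−153.9517) = 0.0000. V = [p*·0.0000 + (1−p*)·0.0000]/1.02 = 0.0000. B = V − Δ·S = 0.0000.
(1,0): S=80.8400. Δ = (V_up−V_dn)/(S_up−S_dn) = (80.2139−98.0392)/(111.5592−75.9896) = -0.5011. V = [p*·80.2139 + (1−p*)·98.0392]/1.02 = 92.9395. B = V − Δ·S = 133.4515.
(1,1): S=118.6800. Δ = (V_up−V_dn)/(S_up−S_dn) = (0.0000−80.2139)/(163.7784−111.5592) = -1.5361. V = [p*·0.0000 + (1−p*)·80.2139]/1.02 = 64.3427. B = V − Δ·S = 246.6470.
(0,0): S=86.0000. Δ = (V_up−V_dn)/(S_up−S_dn) = (64.3427−92.9395)/(118.6800−80.8400) = -0.7557. V = [p*·64.3427 + (1−p*)·92.9395]/1.02 = 86.0197. B = V − Δ·S = 151.0123.
Self-financing check: at every node Δ·S+B equals the discounted successor values.

(0,0): Delta=-0.7557 Bond=151.0123
(1,0): Delta=-0.5011 Bond=133.4515
(1,1): Delta=-1.5361 Bond=246.6470
(2,0): Delta=0.0000 Bond=98.0392
(2,1): Delta=-2.0372 Bond=307.4866
(2,2): Delta=0.0000 Bond=0.0000
V0=86.0197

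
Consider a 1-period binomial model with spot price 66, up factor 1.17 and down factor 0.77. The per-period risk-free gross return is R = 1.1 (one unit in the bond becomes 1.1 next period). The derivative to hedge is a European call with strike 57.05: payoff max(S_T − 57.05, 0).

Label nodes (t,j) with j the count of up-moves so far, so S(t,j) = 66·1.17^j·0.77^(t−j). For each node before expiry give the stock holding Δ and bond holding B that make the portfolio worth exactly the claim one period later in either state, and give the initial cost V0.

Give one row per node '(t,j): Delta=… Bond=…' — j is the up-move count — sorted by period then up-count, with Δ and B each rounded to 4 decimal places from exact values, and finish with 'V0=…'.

Since d<R<u, set p* = (R−d)/(u−d) = 0.8250; price each node as the discounted p*-expectation of its children.
Payoff layer (t=1): V(1,0)=0.0000, V(1,1)=20.1700
(0,0): S=66.0000. Δ = (V_up−V_dn)/(S_up−S_dn) = (20.1700−0.0000)/(77.2200−50.8200) = 0.7640. V = [p*·20.1700 + (1−p*)·0.0000]/1.1 = 15.1275. B = V − Δ·S = -35.2975.
Self-financing check: at every node Δ·S+B equals the discounted successor values.

(0,0): Delta=0.7640 Bond=-35.2975
V0=15.1275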